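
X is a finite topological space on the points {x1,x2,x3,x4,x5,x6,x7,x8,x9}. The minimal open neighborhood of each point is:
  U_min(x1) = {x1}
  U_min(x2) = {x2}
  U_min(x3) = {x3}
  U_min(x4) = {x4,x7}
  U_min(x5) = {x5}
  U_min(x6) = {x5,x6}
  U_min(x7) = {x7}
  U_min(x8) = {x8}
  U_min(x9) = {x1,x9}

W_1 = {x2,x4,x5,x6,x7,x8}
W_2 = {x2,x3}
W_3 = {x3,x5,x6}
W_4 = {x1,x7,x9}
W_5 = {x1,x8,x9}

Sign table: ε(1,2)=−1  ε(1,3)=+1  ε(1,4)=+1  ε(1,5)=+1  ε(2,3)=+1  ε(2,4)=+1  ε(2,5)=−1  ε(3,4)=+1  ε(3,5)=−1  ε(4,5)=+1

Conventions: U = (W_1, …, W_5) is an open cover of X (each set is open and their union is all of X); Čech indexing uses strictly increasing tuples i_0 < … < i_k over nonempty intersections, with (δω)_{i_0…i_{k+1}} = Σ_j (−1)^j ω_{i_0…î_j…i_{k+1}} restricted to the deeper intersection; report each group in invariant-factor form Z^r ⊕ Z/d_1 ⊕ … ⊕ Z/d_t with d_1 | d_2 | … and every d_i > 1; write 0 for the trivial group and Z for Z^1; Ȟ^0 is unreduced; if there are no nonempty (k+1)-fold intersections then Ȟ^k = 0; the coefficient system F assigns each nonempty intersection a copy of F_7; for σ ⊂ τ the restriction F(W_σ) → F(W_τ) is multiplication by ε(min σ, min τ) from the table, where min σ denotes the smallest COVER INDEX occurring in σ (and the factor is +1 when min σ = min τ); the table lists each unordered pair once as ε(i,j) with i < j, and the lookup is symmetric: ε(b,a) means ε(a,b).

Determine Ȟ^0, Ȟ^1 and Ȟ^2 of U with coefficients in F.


nonempty overlaps:
  W12={x2} W13={x5,x6} W14={x7} W15={x8} W23={x3} W45={x1,x9}
C dims 5,6; δ0: rk_F7 5
degree 0: 5−5−0 = 0 → Ȟ^0 ≅ 0
degree 1: 6−0−5 = 1 → Ȟ^1 ≅ Z/7
degree 2: 0−0−0 = 0 → Ȟ^2 ≅ 0

Ȟ^0 ≅ 0, Ȟ^1 ≅ Z/7, Ȟ^2 ≅ 0


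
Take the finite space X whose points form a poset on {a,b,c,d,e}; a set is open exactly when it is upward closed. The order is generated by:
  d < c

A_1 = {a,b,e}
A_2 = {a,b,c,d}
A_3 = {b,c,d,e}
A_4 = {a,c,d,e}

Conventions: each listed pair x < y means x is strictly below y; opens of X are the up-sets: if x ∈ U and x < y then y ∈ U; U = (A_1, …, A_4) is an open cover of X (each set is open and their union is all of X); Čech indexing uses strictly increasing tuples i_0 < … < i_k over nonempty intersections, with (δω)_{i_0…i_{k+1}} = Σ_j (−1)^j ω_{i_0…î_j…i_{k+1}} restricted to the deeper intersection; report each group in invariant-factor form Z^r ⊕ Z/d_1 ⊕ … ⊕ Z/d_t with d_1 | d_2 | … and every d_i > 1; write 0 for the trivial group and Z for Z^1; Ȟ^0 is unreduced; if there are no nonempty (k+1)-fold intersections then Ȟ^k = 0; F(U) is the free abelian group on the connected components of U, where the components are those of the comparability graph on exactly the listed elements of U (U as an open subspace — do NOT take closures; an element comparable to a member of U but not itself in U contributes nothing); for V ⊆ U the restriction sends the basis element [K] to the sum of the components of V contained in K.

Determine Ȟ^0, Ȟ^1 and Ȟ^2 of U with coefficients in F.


nonempty intersections:
  A12={a,b} A13={b,e} A14={a,e} A23={b,c,d} A24={a,c,d} A34={c,d,e}
  A123={b} A124={a} A134={e} A234={c,d}
components per intersection:
  A1: {a} {b} {e}
  A2: {a} {b} {c,d}
  A3: {b} {c,d} {e}
  A4: {a} {c,d} {e}
  A12: {a} {b}
  A13: {b} {e}
  A14: {a} {e}
  A23: {b} {c,d}
  A24: {a} {c,d}
  A34: {c,d} {e}
  A123: {b}
  A124: {a}
  A134: {e}
  A234: {c,d}
C dims 12,12,4; δ0: rk 8, SNF 1^8; δ1: rk 4, SNF 1^4
Ȟ^0: (12−8)−0=4 ⇒ Z^4
Ȟ^1: (12−4)−8=0 ⇒ 0
Ȟ^2: (4−0)−4=0 ⇒ 0

Ȟ^0 ≅ Z^4, Ȟ^1 ≅ 0, Ȟ^2 ≅ 0


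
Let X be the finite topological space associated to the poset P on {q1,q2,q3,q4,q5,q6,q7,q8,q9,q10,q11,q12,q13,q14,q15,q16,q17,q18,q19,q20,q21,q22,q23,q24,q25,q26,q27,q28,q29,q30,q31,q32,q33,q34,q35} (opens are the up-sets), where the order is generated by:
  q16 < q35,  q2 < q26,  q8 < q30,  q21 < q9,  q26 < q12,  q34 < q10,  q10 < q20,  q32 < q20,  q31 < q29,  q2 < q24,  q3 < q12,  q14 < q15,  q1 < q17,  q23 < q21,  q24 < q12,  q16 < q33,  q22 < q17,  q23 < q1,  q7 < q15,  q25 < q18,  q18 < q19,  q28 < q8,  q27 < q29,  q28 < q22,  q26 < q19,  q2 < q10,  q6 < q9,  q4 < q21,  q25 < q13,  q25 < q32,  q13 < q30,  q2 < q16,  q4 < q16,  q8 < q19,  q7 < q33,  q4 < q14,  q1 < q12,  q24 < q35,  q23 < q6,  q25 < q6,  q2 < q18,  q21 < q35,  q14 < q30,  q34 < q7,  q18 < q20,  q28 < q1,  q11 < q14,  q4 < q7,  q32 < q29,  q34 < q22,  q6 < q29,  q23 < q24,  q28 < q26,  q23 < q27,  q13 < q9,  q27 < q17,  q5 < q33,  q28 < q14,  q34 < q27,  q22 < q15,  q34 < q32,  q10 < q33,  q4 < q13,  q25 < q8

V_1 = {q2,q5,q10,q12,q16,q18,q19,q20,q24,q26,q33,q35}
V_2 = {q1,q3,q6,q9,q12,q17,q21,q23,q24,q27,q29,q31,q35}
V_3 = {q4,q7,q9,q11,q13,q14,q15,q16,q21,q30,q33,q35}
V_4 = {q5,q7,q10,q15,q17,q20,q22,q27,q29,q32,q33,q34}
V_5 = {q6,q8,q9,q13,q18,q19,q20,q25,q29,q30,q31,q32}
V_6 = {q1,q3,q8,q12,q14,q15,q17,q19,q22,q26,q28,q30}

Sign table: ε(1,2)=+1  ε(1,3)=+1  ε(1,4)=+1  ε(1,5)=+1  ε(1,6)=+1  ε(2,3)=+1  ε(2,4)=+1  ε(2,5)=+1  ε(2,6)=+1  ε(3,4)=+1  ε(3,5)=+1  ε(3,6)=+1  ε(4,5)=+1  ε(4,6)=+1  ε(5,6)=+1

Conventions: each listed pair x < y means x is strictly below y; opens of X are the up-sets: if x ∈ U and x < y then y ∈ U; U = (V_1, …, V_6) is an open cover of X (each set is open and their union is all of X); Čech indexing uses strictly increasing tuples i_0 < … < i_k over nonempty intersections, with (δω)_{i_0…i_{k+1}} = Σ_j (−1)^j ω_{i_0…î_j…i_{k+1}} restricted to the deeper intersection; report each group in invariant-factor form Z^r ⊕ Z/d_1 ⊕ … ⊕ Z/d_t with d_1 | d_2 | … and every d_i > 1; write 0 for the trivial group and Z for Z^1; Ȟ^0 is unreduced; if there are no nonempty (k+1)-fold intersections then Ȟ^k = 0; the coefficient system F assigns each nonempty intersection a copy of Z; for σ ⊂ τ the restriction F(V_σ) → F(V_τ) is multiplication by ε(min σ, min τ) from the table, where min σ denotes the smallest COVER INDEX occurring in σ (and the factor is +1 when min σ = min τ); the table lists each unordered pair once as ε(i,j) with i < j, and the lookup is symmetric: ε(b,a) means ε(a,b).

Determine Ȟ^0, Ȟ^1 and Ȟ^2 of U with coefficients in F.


nonempty intersections:
  V12={q12,q24,q35} V13={q16,q33,q35} V14={q5,q10,q20,q33} V15={q18,q19,q20} V16={q12,q19,q26} V23={q9,q21,q35} V24={q17,q27,q29} V25={q6,q9,q29,q31} V26={q1,q3,q12,q17} V34={q7,q15,q33} V35={q9,q13,q30} V36={q14,q15,q30} V45={q20,q29,q32} V46={q15,q17,q22} V56={q8,q19,q30}
  V123={q35} V126={q12} V134={q33} V145={q20} V156={q19} V235={q9} V245={q29} V246={q17} V346={q15} V356={q30}
C dims 6,15,10; δ0: rk 5, SNF 1^5; δ1: rk 10, SNF 1^9·2
Ȟ^0: (6−5)−0=1 ⇒ Z
Ȟ^1: (15−10)−5=0 ⇒ 0
Ȟ^2: (10−0)−10=0 plus torsion [2] ⇒ Z/2

Ȟ^0 = Z, Ȟ^1 = 0 and Ȟ^2 = Z/2


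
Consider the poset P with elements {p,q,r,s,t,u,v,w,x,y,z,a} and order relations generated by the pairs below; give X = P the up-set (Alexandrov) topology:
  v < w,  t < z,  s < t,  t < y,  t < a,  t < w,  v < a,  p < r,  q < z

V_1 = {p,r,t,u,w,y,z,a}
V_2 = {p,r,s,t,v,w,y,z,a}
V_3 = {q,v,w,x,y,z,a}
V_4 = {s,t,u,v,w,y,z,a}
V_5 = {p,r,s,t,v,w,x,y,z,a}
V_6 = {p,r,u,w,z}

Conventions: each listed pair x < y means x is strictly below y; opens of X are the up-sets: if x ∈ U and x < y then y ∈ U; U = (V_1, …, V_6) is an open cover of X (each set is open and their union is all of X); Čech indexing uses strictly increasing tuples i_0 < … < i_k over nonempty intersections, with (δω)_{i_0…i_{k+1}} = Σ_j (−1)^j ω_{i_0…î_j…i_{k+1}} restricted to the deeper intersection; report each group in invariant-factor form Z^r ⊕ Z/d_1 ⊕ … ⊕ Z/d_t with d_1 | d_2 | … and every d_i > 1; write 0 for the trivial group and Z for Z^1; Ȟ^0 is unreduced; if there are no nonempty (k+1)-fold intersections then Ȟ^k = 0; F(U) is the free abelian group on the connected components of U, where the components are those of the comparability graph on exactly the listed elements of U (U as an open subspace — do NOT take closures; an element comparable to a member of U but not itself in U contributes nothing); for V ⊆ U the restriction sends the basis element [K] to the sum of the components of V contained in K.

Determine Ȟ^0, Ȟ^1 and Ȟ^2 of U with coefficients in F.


Ȟ^0(U;F) ≅ Z^4,  Ȟ^1(U;F) ≅ 0,  Ȟ^2(U;F) ≅ 0

nerve simplices:
  V12={p,r,t,w,y,z,a} V13={w,y,z,a} V14={t,u,w,y,z,a} V15={p,r,t,w,y,z,a} V16={p,r,u,w,z} V23={v,w,y,z,a} V24={s,t,v,w,y,z,a} V25={p,r,s,t,v,w,y,z,a} V26={p,r,w,z} V34={v,w,y,z,a} V35={v,w,x,y,z,a} V36={w,z} V45={s,t,v,w,y,z,a} V46={u,w,z} V56={p,r,w,z}
  V123={w,y,z,a} V124={t,w,y,z,a} V125={p,r,t,w,y,z,a} V126={p,r,w,z} V134={w,y,z,a} V135={w,y,z,a} V136={w,z} V145={t,w,y,z,a} V146={u,w,z} V156={p,r,w,z} V234={v,w,y,z,a} V235={v,w,y,z,a} V236={w,z} V245={s,t,v,w,y,z,a} V246={w,z} V256={p,r,w,z} V345={v,w,y,z,a} V346={w,z} V356={w,z} V456={w,z}
  V1234={w,y,z,a} V1235={w,y,z,a} V1236={w,z} V1245={t,w,y,z,a} V1246={w,z} V1256={p,r,w,z} V1345={w,y,z,a} V1346={w,z} V1356={w,z} V1456={w,z} V2345={v,w,y,z,a} V2346={w,z} V2356={w,z} V2456={w,z} V3456={w,z}
  V12345={w,y,z,a} V12346={w,z} V12356={w,z} V12456={w,z} V13456={w,z} V23456={w,z}
  V123456={w,z}
components per intersection:
  V1: {p,r} {t,w,y,z,a} {u}
  V2: {p,r} {s,t,v,w,y,z,a}
  V3: {q,z} {v,w,a} {x} {y}
  V4: {s,t,v,w,y,z,a} {u}
  V5: {p,r} {s,t,v,w,y,z,a} {x}
  V6: {p,r} {u} {w} {z}
  V12: {p,r} {t,w,y,z,a}
  V13: {w} {y} {z} {a}
  V14: {t,w,y,z,a} {u}
  V15: {p,r} {t,w,y,z,a}
  V16: {p,r} {u} {w} {z}
  V23: {v,w,a} {y} {z}
  V24: {s,t,v,w,y,z,a}
  V25: {p,r} {s,t,v,w,y,z,a}
  V26: {p,r} {w} {z}
  V34: {v,w,a} {y} {z}
  V35: {v,w,a} {x} {y} {z}
  V36: {w} {z}
  V45: {s,t,v,w,y,z,a}
  V46: {u} {w} {z}
  V56: {p,r} {w} {z}
  V123: {w} {y} {z} {a}
  V124: {t,w,y,z,a}
  V125: {p,r} {t,w,y,z,a}
  V126: {p,r} {w} {z}
  V134: {w} {y} {z} {a}
  V135: {w} {y} {z} {a}
  V136: {w} {z}
  V145: {t,w,y,z,a}
  V146: {u} {w} {z}
  V156: {p,r} {w} {z}
  V234: {v,w,a} {y} {z}
  V235: {v,w,a} {y} {z}
  V236: {w} {z}
  V245: {s,t,v,w,y,z,a}
  V246: {w} {z}
  V256: {p,r} {w} {z}
  V345: {v,w,a} {y} {z}
  V346: {w} {z}
  V356: {w} {z}
  V456: {w} {z}
  V1234: {w} {y} {z} {a}
  V1235: {w} {y} {z} {a}
  V1236: {w} {z}
  V1245: {t,w,y,z,a}
  V1246: {w} {z}
  V1256: {p,r} {w} {z}
  V1345: {w} {y} {z} {a}
  V1346: {w} {z}
  V1356: {w} {z}
  V1456: {w} {z}
  V2345: {v,w,a} {y} {z}
  V2346: {w} {z}
  V2356: {w} {z}
  V2456: {w} {z}
  V3456: {w} {z}
  V12345: {w} {y} {z} {a}
  V12346: {w} {z}
  V12356: {w} {z}
  V12456: {w} {z}
  V13456: {w} {z}
  V23456: {w} {z}
  V123456: {w} {z}
C dims 18,39,50,37; δ0: rk 14, SNF 1^14; δ1: rk 25, SNF 1^25; δ2: rk 25, SNF 1^25
degree 0: 18−14−0 = 4 → Ȟ^0 ≅ Z^4
degree 1: 39−25−14 = 0 → Ȟ^1 ≅ 0
degree 2: 50−25−25 = 0 → Ȟ^2 ≅ 0


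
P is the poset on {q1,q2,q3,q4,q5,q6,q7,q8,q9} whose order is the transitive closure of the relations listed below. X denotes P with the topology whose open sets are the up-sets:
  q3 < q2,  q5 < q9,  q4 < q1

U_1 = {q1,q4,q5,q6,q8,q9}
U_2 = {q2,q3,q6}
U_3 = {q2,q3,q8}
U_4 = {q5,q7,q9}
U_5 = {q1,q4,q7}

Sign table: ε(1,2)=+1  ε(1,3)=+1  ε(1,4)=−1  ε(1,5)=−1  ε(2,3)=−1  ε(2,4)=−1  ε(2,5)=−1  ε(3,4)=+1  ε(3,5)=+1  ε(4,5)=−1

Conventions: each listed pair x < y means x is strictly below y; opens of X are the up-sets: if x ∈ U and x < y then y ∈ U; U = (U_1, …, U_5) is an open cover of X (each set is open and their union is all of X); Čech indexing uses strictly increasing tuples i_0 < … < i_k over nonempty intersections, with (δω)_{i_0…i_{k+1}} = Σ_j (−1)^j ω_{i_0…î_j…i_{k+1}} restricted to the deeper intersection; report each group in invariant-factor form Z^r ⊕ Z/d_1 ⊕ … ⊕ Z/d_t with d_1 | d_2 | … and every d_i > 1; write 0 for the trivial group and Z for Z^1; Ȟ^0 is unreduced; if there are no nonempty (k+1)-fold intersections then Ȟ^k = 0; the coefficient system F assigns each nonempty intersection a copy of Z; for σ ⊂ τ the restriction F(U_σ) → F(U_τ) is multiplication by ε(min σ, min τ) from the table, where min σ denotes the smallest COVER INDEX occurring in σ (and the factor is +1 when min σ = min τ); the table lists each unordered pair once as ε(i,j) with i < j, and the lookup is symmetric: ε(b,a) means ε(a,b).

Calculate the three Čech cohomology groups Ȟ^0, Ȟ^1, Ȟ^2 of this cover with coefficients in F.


Ȟ^0(U;F) ≅ 0; Ȟ^1(U;F) ≅ Z ⊕ Z/2; Ȟ^2(U;F) ≅ 0

nerve of the cover:
  U12={q6} U13={q8} U14={q5,q9} U15={q1,q4} U23={q2,q3} U45={q7}
C dims 5,6; δ0: rk 5, SNF 1^4·2
Ȟ^0 = (5 − 5) − 0 = 0, so Ȟ^0 ≅ 0
Ȟ^1 = (6 − 0) − 5 = 1 plus torsion [2], so Ȟ^1 ≅ Z ⊕ Z/2
Ȟ^2 = (0 − 0) − 0 = 0, so Ȟ^2 ≅ 0


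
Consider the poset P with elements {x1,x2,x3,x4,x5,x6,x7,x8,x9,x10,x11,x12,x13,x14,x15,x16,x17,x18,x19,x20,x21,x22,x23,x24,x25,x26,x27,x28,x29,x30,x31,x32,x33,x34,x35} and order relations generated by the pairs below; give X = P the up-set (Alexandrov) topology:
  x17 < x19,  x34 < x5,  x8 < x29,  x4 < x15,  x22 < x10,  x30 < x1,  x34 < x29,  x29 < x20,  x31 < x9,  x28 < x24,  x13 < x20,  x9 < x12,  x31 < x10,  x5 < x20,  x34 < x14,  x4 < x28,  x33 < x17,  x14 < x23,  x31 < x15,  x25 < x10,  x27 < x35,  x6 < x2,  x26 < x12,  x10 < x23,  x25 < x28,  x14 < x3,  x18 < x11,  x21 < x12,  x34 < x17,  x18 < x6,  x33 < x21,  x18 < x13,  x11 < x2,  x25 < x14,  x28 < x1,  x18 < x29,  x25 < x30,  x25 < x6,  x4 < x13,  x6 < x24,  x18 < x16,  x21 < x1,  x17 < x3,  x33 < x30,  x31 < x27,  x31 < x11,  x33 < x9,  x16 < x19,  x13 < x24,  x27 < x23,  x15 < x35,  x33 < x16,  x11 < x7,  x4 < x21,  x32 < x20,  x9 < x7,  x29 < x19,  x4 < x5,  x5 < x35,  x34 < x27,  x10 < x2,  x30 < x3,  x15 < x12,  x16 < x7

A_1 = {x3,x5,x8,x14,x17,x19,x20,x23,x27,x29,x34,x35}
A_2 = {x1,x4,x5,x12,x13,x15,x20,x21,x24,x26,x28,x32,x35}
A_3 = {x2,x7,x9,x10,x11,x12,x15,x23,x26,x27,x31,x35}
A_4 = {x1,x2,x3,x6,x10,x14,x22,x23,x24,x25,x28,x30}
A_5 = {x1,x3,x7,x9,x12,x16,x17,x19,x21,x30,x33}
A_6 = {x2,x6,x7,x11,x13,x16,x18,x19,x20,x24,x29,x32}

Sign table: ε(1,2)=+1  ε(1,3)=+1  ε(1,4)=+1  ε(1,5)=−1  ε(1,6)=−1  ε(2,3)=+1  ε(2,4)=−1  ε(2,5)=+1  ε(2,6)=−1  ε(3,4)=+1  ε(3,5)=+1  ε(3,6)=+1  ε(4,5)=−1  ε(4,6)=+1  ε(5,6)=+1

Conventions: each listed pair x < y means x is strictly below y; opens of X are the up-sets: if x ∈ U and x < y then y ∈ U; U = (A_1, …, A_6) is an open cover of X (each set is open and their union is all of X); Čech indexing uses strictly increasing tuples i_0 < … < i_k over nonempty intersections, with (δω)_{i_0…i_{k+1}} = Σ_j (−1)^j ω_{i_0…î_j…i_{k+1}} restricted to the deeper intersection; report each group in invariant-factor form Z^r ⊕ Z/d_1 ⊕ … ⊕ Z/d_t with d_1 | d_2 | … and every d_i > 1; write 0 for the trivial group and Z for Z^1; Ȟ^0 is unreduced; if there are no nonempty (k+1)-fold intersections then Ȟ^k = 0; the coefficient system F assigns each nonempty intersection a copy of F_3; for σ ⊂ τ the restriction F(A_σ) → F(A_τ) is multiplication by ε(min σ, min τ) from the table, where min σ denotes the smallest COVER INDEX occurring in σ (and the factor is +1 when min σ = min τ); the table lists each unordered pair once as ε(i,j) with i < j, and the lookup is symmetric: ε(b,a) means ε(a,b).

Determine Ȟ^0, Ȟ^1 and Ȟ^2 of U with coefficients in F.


Ȟ^0(U;F) ≅ 0, Ȟ^1(U;F) ≅ 0, Ȟ^2(U;F) ≅ Z/3

nonempty overlaps:
  A12={x5,x20,x35} A13={x23,x27,x35} A14={x3,x14,x23} A15={x3,x17,x19} A16={x19,x20,x29} A23={x12,x15,x26,x35} A24={x1,x24,x28} A25={x1,x12,x21} A26={x13,x20,x24,x32} A34={x2,x10,x23} A35={x7,x9,x12} A36={x2,x7,x11} A45={x1,x3,x30} A46={x2,x6,x24} A56={x7,x16,x19}
  A123={x35} A126={x20} A134={x23} A145={x3} A156={x19} A235={x12} A245={x1} A246={x24} A346={x2} A356={x7}
C dims 6,15,10; δ0: rk_F3 6; δ1: rk_F3 9
degree 0: 6−6−0 = 0 → Ȟ^0 ≅ 0
degree 1: 15−9−6 = 0 → Ȟ^1 ≅ 0
degree 2: 10−0−9 = 1 → Ȟ^2 ≅ Z/3


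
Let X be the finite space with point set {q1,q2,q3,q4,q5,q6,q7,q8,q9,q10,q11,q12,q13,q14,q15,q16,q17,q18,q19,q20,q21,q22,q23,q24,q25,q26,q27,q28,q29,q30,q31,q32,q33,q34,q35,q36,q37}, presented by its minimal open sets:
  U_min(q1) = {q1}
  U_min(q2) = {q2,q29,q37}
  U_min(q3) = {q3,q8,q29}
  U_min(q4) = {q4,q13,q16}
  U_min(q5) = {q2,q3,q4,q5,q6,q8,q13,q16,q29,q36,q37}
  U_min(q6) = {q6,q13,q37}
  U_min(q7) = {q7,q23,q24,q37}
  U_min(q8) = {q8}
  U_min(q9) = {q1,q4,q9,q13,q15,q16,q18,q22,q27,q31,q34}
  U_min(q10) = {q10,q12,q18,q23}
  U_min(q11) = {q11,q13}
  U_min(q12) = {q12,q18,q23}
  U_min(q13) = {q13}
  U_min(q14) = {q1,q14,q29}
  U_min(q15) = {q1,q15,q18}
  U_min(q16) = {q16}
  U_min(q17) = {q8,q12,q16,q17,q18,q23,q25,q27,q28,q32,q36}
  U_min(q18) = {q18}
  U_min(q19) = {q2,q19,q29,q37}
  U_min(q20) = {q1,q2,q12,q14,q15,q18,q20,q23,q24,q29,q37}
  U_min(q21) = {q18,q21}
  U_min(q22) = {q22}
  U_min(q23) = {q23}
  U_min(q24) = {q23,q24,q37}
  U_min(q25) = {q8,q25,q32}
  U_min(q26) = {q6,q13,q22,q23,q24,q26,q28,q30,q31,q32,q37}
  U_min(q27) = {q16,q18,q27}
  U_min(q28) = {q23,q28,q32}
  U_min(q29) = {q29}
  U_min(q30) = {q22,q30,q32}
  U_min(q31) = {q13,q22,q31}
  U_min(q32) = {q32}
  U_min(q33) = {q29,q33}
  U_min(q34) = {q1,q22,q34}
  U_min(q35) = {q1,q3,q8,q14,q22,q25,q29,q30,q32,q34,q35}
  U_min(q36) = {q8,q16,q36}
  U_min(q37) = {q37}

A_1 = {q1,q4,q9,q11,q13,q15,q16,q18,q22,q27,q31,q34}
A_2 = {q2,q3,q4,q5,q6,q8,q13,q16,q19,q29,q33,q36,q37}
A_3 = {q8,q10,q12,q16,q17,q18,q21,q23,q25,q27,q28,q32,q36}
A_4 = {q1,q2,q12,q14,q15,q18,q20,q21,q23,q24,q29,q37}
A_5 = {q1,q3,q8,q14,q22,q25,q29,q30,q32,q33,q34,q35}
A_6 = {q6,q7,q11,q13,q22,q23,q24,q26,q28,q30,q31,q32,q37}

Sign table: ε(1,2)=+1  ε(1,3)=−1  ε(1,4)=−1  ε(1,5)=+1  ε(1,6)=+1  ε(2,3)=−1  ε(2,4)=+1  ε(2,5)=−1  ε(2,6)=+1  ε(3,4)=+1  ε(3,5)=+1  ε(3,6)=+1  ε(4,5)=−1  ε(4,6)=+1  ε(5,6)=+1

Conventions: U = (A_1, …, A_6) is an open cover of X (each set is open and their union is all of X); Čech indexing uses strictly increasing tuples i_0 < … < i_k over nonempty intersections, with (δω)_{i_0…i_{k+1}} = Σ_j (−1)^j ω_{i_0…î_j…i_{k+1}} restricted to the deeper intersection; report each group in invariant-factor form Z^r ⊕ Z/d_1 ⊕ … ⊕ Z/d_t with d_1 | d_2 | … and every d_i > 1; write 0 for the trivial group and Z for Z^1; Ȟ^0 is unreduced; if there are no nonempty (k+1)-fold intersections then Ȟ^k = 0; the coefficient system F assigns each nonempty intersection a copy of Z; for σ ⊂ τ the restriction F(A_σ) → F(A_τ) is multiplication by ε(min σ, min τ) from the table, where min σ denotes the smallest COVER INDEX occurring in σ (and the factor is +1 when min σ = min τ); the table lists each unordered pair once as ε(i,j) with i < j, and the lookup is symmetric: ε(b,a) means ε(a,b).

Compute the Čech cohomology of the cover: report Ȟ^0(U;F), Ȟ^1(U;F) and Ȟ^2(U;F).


Ȟ^0(U;F) ≅ 0, Ȟ^1(U;F) ≅ Z/2 and Ȟ^2(U;F) ≅ Z

nerve simplices:
  A12={q4,q13,q16} A13={q16,q18,q27} A14={q1,q15,q18} A15={q1,q22,q34} A16={q11,q13,q22,q31} A23={q8,q16,q36} A24={q2,q29,q37} A25={q3,q8,q29,q33} A26={q6,q13,q37} A34={q12,q18,q21,q23} A35={q8,q25,q32} A36={q23,q28,q32} A45={q1,q14,q29} A46={q23,q24,q37} A56={q22,q30,q32}
  A123={q16} A126={q13} A134={q18} A145={q1} A156={q22} A235={q8} A245={q29} A246={q37} A346={q23} A356={q32}
C dims 6,15,10; δ0: rk 6, SNF 1^5·2; δ1: rk 9, SNF 1^9
degree 0: 6−6−0 = 0 → Ȟ^0 ≅ 0
degree 1: 15−9−6 = 0 plus torsion [2] → Ȟ^1 ≅ Z/2
degree 2: 10−0−9 = 1 → Ȟ^2 ≅ Z


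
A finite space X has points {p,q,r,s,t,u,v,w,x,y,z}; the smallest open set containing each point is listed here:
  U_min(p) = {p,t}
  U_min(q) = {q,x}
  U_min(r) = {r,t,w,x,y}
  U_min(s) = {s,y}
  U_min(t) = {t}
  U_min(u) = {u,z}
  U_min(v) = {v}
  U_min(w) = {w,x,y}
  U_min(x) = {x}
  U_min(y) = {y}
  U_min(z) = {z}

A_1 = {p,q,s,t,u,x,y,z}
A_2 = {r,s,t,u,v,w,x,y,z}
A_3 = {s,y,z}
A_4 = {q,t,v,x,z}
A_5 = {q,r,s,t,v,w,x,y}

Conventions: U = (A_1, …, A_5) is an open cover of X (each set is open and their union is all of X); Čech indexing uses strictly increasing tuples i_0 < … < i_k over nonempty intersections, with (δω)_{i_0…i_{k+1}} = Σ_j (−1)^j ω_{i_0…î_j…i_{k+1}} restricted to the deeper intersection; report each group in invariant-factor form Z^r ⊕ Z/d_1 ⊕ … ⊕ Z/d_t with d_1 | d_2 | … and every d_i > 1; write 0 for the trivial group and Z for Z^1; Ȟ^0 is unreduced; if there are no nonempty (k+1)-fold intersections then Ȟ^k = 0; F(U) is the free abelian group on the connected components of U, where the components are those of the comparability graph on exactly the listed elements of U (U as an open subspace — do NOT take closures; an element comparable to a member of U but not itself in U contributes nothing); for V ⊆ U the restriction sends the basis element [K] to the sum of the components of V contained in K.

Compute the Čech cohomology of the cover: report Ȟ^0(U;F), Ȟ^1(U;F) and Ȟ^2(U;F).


Ȟ^0 = Z^3, Ȟ^1 = 0 and Ȟ^2 = 0

nonempty overlaps:
  A12={s,t,u,x,y,z} A13={s,y,z} A14={q,t,x,z} A15={q,s,t,x,y} A23={s,y,z} A24={t,v,x,z} A25={r,s,t,v,w,x,y} A34={z} A35={s,y} A45={q,t,v,x}
  A123={s,y,z} A124={t,x,z} A125={s,t,x,y} A134={z} A135={s,y} A145={q,t,x} A234={z} A235={s,y} A245={t,v,x}
  A1234={z} A1235={s,y} A1245={t,x}
components per intersection:
  A1: {p,t} {q,x} {s,y} {u,z}
  A2: {r,s,t,w,x,y} {u,z} {v}
  A3: {s,y} {z}
  A4: {q,x} {t} {v} {z}
  A5: {q,r,s,t,w,x,y} {v}
  A12: {s,y} {t} {u,z} {x}
  A13: {s,y} {z}
  A14: {q,x} {t} {z}
  A15: {q,x} {s,y} {t}
  A23: {s,y} {z}
  A24: {t} {v} {x} {z}
  A25: {r,s,t,w,x,y} {v}
  A34: {z}
  A35: {s,y}
  A45: {q,x} {t} {v}
  A123: {s,y} {z}
  A124: {t} {x} {z}
  A125: {s,y} {t} {x}
  A134: {z}
  A135: {s,y}
  A145: {q,x} {t}
  A234: {z}
  A235: {s,y}
  A245: {t} {v} {x}
  A1234: {z}
  A1235: {s,y}
  A1245: {t} {x}
C dims 15,25,17,4; δ0: rk 12, SNF 1^12; δ1: rk 13, SNF 1^13; δ2: rk 4, SNF 1^4
degree 0: 15−12−0 = 3 → Ȟ^0 ≅ Z^3
degree 1: 25−13−12 = 0 → Ȟ^1 ≅ 0
degree 2: 17−4−13 = 0 → Ȟ^2 ≅ 0


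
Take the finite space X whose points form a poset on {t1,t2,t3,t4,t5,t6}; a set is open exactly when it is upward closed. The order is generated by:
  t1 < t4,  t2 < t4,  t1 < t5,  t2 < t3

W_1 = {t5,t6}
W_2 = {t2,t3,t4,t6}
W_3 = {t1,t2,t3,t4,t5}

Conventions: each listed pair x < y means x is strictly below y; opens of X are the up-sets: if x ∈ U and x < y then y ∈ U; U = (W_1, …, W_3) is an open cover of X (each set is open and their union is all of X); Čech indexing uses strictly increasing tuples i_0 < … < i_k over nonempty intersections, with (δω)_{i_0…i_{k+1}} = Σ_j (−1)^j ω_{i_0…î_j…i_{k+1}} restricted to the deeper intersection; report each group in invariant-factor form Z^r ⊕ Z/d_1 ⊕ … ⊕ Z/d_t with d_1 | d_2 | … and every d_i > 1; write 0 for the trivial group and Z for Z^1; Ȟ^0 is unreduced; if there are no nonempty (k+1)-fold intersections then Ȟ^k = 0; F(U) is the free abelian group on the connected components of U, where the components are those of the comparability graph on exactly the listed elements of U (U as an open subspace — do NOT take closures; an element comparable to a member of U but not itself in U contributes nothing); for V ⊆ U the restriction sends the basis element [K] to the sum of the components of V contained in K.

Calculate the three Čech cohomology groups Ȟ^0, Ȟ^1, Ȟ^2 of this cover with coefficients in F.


Ȟ^0(U;F) ≅ Z^2, Ȟ^1(U;F) ≅ 0, Ȟ^2(U;F) ≅ 0

nerve simplices:
  W12={t6} W13={t5} W23={t2,t3,t4}
components per intersection:
  W1: {t5} {t6}
  W2: {t2,t3,t4} {t6}
  W3: {t1,t2,t3,t4,t5}
  W12: {t6}
  W13: {t5}
  W23: {t2,t3,t4}
C dims 5,3; δ0: rk 3, SNF 1^3
degree 0: 5−3−0 = 2 → Ȟ^0 ≅ Z^2
degree 1: 3−0−3 = 0 → Ȟ^1 ≅ 0
degree 2: 0−0−0 = 0 → Ȟ^2 ≅ 0


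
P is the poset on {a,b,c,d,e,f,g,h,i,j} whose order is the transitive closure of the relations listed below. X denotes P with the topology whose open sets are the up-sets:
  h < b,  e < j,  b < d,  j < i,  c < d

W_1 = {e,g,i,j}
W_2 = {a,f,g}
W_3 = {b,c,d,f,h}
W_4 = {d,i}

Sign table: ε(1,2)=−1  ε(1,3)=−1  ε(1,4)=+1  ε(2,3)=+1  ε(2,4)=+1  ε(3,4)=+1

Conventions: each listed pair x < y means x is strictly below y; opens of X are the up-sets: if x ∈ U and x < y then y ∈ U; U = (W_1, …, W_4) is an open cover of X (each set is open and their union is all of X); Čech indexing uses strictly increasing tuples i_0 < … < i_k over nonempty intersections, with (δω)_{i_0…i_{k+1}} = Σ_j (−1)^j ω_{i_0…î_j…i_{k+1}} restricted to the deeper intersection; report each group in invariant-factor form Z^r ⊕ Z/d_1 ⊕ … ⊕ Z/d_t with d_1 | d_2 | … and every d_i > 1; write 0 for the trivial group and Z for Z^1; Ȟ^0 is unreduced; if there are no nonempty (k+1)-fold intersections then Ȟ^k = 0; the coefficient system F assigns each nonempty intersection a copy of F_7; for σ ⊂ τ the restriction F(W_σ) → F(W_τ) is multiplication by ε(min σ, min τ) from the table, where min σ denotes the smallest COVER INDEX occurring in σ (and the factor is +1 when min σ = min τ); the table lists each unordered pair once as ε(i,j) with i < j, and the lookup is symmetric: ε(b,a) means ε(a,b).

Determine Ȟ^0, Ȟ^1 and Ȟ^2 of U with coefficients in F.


nerve simplices:
  W12={g} W14={i} W23={f} W34={d}
C dims 4,4; δ0: rk_F7 4
degree 0: 4−4−0 = 0 → Ȟ^0 ≅ 0
degree 1: 4−0−4 = 0 → Ȟ^1 ≅ 0
degree 2: 0−0−0 = 0 → Ȟ^2 ≅ 0

Ȟ^0 ≅ 0,  Ȟ^1 ≅ 0,  Ȟ^2 ≅ 0


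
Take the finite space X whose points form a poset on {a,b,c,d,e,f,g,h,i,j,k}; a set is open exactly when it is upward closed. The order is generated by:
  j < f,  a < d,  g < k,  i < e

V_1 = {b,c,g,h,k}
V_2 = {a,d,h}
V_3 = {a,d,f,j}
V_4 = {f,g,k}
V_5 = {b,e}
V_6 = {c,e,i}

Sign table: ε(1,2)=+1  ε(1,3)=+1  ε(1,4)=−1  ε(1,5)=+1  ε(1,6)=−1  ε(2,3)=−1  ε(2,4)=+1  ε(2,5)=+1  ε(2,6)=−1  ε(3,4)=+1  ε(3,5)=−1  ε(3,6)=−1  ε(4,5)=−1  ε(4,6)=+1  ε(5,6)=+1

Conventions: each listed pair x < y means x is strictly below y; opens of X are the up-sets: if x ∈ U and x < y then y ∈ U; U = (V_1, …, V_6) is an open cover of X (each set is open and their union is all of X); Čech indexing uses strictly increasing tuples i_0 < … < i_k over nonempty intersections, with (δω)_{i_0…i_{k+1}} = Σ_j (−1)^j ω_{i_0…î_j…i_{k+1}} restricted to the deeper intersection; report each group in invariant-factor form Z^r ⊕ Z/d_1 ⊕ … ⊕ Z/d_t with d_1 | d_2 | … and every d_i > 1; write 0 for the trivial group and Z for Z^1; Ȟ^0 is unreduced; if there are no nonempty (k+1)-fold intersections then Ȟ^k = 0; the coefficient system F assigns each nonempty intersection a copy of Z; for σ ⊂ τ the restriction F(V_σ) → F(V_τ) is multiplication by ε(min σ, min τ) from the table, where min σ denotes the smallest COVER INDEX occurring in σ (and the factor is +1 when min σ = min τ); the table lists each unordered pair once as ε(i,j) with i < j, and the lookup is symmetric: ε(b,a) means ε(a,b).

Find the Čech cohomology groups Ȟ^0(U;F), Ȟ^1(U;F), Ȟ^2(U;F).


intersection data:
  V12={h} V14={g,k} V15={b} V16={c} V23={a,d} V34={f} V56={e}
C dims 6,7; δ0: rk 6, SNF 1^5·2
Ȟ^0 = (6 − 6) − 0 = 0, so Ȟ^0 ≅ 0
Ȟ^1 = (7 − 0) − 6 = 1 plus torsion [2], so Ȟ^1 ≅ Z ⊕ Z/2
Ȟ^2 = (0 − 0) − 0 = 0, so Ȟ^2 ≅ 0

Ȟ^0 ≅ 0, Ȟ^1 ≅ Z ⊕ Z/2 and Ȟ^2 ≅ 0


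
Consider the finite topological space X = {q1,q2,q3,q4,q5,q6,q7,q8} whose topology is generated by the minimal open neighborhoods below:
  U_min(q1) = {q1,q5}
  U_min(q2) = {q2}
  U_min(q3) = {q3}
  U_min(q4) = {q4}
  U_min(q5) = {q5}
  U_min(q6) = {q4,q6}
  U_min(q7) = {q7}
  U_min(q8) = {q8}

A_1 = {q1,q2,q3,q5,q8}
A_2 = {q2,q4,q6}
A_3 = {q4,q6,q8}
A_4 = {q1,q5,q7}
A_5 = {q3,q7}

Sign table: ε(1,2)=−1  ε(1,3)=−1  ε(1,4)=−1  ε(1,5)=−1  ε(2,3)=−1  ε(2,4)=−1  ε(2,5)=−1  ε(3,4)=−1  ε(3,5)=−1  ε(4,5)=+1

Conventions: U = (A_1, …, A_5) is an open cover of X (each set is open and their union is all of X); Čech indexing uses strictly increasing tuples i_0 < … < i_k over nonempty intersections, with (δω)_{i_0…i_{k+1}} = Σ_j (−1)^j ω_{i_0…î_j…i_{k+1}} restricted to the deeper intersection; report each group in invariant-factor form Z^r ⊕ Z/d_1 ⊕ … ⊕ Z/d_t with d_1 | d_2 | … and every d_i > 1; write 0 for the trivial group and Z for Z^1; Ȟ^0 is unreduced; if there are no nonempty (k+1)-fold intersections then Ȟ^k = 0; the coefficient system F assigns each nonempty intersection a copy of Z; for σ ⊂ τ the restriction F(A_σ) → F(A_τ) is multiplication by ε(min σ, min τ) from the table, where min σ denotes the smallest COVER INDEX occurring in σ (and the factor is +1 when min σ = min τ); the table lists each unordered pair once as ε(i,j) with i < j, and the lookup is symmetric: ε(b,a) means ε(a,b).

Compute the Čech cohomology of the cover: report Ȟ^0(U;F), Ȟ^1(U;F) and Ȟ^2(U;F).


nonempty intersections:
  A12={q2} A13={q8} A14={q1,q5} A15={q3} A23={q4,q6} A45={q7}
C dims 5,6; δ0: rk 5, SNF 1^4·2
Ȟ^0: (5−5)−0=0 ⇒ 0
Ȟ^1: (6−0)−5=1 plus torsion [2] ⇒ Z ⊕ Z/2
Ȟ^2: (0−0)−0=0 ⇒ 0

Ȟ^0(U;F) ≅ 0,  Ȟ^1(U;F) ≅ Z ⊕ Z/2,  Ȟ^2(U;F) ≅ 0


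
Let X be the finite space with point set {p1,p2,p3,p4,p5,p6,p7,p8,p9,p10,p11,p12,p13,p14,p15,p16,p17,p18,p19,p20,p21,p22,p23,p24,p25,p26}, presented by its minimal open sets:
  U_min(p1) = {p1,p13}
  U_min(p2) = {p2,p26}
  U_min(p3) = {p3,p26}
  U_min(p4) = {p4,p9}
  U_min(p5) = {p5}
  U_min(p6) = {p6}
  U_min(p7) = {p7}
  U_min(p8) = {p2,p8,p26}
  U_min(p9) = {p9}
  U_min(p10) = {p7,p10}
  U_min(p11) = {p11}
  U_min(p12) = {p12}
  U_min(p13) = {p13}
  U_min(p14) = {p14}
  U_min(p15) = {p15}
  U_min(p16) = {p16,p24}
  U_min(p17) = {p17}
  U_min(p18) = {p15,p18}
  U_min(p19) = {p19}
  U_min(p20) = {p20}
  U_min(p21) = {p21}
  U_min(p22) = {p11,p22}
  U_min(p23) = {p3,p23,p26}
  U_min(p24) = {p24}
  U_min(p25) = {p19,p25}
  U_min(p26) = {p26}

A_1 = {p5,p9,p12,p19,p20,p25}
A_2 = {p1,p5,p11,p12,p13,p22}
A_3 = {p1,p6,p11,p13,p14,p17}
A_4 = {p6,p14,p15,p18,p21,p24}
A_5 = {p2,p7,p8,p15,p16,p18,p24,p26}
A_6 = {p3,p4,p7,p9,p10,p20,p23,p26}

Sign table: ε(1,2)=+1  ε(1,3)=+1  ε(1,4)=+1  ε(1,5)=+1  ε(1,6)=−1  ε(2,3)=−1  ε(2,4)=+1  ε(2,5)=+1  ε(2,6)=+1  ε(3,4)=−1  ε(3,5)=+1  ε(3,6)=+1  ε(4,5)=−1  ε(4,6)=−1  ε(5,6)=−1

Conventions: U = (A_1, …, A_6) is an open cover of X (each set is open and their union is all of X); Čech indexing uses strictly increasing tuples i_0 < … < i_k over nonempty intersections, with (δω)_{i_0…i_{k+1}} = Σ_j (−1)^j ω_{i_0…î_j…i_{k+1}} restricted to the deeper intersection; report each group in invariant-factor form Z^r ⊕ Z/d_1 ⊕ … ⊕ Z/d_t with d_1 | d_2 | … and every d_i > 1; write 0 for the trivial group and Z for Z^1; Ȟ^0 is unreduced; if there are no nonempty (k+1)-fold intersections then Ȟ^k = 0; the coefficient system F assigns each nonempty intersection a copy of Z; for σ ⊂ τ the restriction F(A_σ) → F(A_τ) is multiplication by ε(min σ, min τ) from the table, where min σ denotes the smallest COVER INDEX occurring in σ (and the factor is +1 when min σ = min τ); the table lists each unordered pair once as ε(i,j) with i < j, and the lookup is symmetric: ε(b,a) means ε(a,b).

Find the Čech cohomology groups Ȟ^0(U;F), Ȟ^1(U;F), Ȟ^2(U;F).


nerve of the cover:
  A12={p5,p12} A16={p9,p20} A23={p1,p11,p13} A34={p6,p14} A45={p15,p18,p24} A56={p7,p26}
C dims 6,6; δ0: rk 6, SNF 1^5·2
Ȟ^0 = (6 − 6) − 0 = 0, so Ȟ^0 ≅ 0
Ȟ^1 = (6 − 0) − 6 = 0 plus torsion [2], so Ȟ^1 ≅ Z/2
Ȟ^2 = (0 − 0) − 0 = 0, so Ȟ^2 ≅ 0

Ȟ^0 ≅ 0,  Ȟ^1 ≅ Z/2,  Ȟ^2 ≅ 0


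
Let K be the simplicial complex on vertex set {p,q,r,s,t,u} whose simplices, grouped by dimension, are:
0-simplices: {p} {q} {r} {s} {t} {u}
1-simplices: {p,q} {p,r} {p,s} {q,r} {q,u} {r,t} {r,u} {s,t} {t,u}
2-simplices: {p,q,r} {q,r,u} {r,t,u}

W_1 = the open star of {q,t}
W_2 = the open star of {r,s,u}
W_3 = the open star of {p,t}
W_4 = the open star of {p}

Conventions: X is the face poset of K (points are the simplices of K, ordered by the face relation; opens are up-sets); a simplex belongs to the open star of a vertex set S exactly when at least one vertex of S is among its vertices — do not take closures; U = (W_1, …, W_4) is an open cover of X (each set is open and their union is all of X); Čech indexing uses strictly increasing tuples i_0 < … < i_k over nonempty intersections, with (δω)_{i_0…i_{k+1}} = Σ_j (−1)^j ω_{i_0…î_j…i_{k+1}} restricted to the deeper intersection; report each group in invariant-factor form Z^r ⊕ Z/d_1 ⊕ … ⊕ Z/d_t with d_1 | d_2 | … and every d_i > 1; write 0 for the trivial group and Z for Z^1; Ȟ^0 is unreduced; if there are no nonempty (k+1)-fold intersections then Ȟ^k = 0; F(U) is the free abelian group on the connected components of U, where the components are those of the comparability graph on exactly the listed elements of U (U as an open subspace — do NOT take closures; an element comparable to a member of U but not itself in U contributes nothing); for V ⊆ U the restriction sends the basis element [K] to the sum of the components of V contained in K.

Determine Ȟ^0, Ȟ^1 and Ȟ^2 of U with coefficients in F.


cover nerve:
  W1={{q},{t},{p,q},{q,r},{q,u},{r,t},{s,t},{t,u},{p,q,r},{q,r,u},{r,t,u}} W2={{r},{s},{u},{p,r},{p,s},{q,r},{q,u},{r,t},{r,u},{s,t},{t,u},{p,q,r},{q,r,u},{r,t,u}} W3={{p},{t},{p,q},{p,r},{p,s},{r,t},{s,t},{t,u},{p,q,r},{r,t,u}} W4={{p},{p,q},{p,r},{p,s},{p,q,r}}
  W12={{q,r},{q,u},{r,t},{s,t},{t,u},{p,q,r},{q,r,u},{r,t,u}} W13={{t},{p,q},{r,t},{s,t},{t,u},{p,q,r},{r,t,u}} W14={{p,q},{p,q,r}} W23={{p,r},{p,s},{r,t},{s,t},{t,u},{p,q,r},{r,t,u}} W24={{p,r},{p,s},{p,q,r}} W34={{p},{p,q},{p,r},{p,s},{p,q,r}}
  W123={{r,t},{s,t},{t,u},{p,q,r},{r,t,u}} W124={{p,q,r}} W134={{p,q},{p,q,r}} W234={{p,r},{p,s},{p,q,r}}
  W1234={{p,q,r}}
components per intersection:
  W1: {{q},{p,q},{q,r},{q,u},{p,q,r},{q,r,u}} {{t},{r,t},{s,t},{t,u},{r,t,u}}
  W2: {{r},{u},{p,r},{q,r},{q,u},{r,t},{r,u},{t,u},{p,q,r},{q,r,u},{r,t,u}} {{s},{p,s},{s,t}}
  W3: {{p},{p,q},{p,r},{p,s},{p,q,r}} {{t},{r,t},{s,t},{t,u},{r,t,u}}
  W4: {{p},{p,q},{p,r},{p,s},{p,q,r}}
  W12: {{q,r},{q,u},{p,q,r},{q,r,u}} {{r,t},{t,u},{r,t,u}} {{s,t}}
  W13: {{t},{r,t},{s,t},{t,u},{r,t,u}} {{p,q},{p,q,r}}
  W14: {{p,q},{p,q,r}}
  W23: {{p,r},{p,q,r}} {{p,s}} {{r,t},{t,u},{r,t,u}} {{s,t}}
  W24: {{p,r},{p,q,r}} {{p,s}}
  W34: {{p},{p,q},{p,r},{p,s},{p,q,r}}
  W123: {{r,t},{t,u},{r,t,u}} {{s,t}} {{p,q,r}}
  W124: {{p,q,r}}
  W134: {{p,q},{p,q,r}}
  W234: {{p,r},{p,q,r}} {{p,s}}
  W1234: {{p,q,r}}
C dims 7,13,7,1; δ0: rk 6, SNF 1^6; δ1: rk 6, SNF 1^6; δ2: rk 1, SNF 1^1
Ȟ^0: (7−6)−0=1 ⇒ Z
Ȟ^1: (13−6)−6=1 ⇒ Z
Ȟ^2: (7−1)−6=0 ⇒ 0

Ȟ^0 = Z, Ȟ^1 = Z, Ȟ^2 = 0


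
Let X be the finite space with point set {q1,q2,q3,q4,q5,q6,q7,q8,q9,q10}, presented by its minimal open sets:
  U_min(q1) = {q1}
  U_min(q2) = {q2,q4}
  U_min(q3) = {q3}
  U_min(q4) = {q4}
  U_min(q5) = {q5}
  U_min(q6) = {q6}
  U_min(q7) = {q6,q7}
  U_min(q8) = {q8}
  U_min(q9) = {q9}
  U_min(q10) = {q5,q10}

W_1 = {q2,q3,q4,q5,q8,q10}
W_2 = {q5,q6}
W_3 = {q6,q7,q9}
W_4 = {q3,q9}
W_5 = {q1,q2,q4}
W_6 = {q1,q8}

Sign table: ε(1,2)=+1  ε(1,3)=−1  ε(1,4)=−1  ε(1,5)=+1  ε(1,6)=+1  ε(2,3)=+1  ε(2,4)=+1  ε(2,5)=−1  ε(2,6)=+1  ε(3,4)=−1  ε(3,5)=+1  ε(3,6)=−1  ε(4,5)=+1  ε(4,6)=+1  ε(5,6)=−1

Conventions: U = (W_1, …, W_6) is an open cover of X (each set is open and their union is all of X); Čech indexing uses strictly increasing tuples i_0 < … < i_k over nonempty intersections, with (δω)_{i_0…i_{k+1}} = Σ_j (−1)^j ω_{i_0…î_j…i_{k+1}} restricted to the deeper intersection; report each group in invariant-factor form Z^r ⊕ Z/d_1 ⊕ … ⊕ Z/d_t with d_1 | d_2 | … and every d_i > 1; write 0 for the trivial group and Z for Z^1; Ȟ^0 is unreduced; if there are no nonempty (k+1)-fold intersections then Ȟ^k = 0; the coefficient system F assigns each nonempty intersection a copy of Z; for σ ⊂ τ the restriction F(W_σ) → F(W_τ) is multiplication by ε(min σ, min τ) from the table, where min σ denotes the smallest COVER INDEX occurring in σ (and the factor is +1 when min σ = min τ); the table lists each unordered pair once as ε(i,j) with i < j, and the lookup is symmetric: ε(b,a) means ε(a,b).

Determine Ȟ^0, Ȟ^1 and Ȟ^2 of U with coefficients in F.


nonempty overlaps:
  W12={q5} W14={q3} W15={q2,q4} W16={q8} W23={q6} W34={q9} W56={q1}
C dims 6,7; δ0: rk 6, SNF 1^5·2
degree 0: 6−6−0 = 0 → Ȟ^0 ≅ 0
degree 1: 7−0−6 = 1 plus torsion [2] → Ȟ^1 ≅ Z ⊕ Z/2
degree 2: 0−0−0 = 0 → Ȟ^2 ≅ 0

Ȟ^0 = 0, Ȟ^1 = Z ⊕ Z/2 and Ȟ^2 = 0


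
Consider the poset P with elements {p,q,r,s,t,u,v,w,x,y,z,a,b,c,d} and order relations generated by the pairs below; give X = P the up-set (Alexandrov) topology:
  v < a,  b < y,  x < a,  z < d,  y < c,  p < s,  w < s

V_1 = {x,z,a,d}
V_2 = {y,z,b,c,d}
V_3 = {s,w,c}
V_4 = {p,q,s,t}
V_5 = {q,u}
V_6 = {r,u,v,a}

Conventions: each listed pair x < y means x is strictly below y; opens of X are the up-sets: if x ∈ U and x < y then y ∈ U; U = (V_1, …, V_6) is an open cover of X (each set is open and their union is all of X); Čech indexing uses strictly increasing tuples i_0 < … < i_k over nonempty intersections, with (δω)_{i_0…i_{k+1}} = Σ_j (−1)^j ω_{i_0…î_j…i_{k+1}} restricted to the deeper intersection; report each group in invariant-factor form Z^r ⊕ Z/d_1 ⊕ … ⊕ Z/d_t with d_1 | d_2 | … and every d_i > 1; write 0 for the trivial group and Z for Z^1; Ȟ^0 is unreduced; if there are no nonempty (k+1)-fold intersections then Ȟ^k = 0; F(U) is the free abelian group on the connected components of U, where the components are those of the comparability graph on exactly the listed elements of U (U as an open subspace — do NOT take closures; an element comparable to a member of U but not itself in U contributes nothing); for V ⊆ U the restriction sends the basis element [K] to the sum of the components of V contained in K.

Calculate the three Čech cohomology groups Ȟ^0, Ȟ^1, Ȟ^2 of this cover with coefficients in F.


Ȟ^0 ≅ Z^8; Ȟ^1 ≅ 0; Ȟ^2 ≅ 0

nerve simplices:
  V12={z,d} V16={a} V23={c} V34={s} V45={q} V56={u}
components per intersection:
  V1: {x,a} {z,d}
  V2: {y,b,c} {z,d}
  V3: {s,w} {c}
  V4: {p,s} {q} {t}
  V5: {q} {u}
  V6: {r} {u} {v,a}
  V12: {z,d}
  V16: {a}
  V23: {c}
  V34: {s}
  V45: {q}
  V56: {u}
C dims 14,6; δ0: rk 6, SNF 1^6
degree 0: 14−6−0 = 8 → Ȟ^0 ≅ Z^8
degree 1: 6−0−6 = 0 → Ȟ^1 ≅ 0
degree 2: 0−0−0 = 0 → Ȟ^2 ≅ 0


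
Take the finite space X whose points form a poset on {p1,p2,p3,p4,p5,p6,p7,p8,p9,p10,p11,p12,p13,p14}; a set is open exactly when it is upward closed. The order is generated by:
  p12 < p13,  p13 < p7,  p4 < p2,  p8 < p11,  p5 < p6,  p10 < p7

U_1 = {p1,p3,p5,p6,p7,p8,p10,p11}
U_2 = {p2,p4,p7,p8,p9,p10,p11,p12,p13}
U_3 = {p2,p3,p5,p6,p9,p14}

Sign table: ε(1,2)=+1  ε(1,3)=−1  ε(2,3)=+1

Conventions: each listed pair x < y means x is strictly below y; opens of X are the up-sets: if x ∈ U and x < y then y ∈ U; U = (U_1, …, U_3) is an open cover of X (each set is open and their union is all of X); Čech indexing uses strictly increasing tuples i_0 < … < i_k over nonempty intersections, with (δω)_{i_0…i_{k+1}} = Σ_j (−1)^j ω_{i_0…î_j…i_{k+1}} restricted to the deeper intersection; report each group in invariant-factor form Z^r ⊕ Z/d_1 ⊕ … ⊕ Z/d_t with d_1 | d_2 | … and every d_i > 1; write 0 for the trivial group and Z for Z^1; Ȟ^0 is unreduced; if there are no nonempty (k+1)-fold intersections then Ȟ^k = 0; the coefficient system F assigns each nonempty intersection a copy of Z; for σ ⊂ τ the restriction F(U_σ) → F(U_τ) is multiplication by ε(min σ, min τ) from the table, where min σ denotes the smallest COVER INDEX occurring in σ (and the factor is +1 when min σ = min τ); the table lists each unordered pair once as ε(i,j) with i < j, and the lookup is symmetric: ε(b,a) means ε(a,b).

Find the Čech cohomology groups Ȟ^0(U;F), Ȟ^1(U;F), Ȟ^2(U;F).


Ȟ^0(U;F) ≅ 0; Ȟ^1(U;F) ≅ Z/2; Ȟ^2(U;F) ≅ 0

cover nerve:
  U12={p7,p8,p10,p11} U13={p3,p5,p6} U23={p2,p9}
C dims 3,3; δ0: rk 3, SNF 1^2·2
Ȟ^0: (3−3)−0=0 ⇒ 0
Ȟ^1: (3−0)−3=0 plus torsion [2] ⇒ Z/2
Ȟ^2: (0−0)−0=0 ⇒ 0
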